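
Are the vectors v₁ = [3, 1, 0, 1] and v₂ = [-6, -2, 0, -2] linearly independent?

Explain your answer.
No, linearly dependent (v₂ = -2·v₁)

Check whether there is a scalar k with v₂ = k·v₁.
Comparing components, k = -2 satisfies -2·[3, 1, 0, 1] = [-6, -2, 0, -2].
Since v₂ is a scalar multiple of v₁, the two vectors are linearly dependent.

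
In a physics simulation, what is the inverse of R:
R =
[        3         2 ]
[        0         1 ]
det(R) = 3
R⁻¹ =
[      1/3      -2/3 ]
[        0         1 ]

For a 2×2 matrix R = [[a, b], [c, d]] with det(R) ≠ 0, R⁻¹ = (1/det(R)) * [[d, -b], [-c, a]].
det(R) = (3)*(1) - (2)*(0) = 3 - 0 = 3.
R⁻¹ = (1/3) * [[1, -2], [0, 3]].
Dividing each entry by 3 and reducing:
R⁻¹ =
[      1/3      -2/3 ]
[        0         1 ]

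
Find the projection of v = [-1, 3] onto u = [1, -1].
[-2, 2]

The projection of v onto u is proj_u(v) = ((v·u) / (u·u)) · u.
v·u = (-1)*(1) + (3)*(-1) = -4.
u·u = (1)*(1) + (-1)*(-1) = 2.
coefficient = -4 / 2 = -2.
proj_u(v) = -2 · [1, -1] = [-2, 2].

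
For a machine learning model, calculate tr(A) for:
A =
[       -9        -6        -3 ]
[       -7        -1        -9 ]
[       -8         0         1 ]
tr(A) = -9 - 1 + 1 = -9

The trace of a square matrix is the sum of its diagonal entries.
Diagonal entries of A: A[0][0] = -9, A[1][1] = -1, A[2][2] = 1.
tr(A) = -9 - 1 + 1 = -9.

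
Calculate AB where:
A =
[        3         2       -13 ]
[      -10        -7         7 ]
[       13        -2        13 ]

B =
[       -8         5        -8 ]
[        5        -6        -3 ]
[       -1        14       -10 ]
AB =
[       -1      -179       100 ]
[       38        90        31 ]
[     -127       259      -228 ]

Matrix multiplication: (AB)[i][j] = sum over k of A[i][k] * B[k][j].
  (AB)[0][0] = (3)*(-8) + (2)*(5) + (-13)*(-1) = -1
  (AB)[0][1] = (3)*(5) + (2)*(-6) + (-13)*(14) = -179
  (AB)[0][2] = (3)*(-8) + (2)*(-3) + (-13)*(-10) = 100
  (AB)[1][0] = (-10)*(-8) + (-7)*(5) + (7)*(-1) = 38
  (AB)[1][1] = (-10)*(5) + (-7)*(-6) + (7)*(14) = 90
  (AB)[1][2] = (-10)*(-8) + (-7)*(-3) + (7)*(-10) = 31
  (AB)[2][0] = (13)*(-8) + (-2)*(5) + (13)*(-1) = -127
  (AB)[2][1] = (13)*(5) + (-2)*(-6) + (13)*(14) = 259
  (AB)[2][2] = (13)*(-8) + (-2)*(-3) + (13)*(-10) = -228
AB =
[       -1      -179       100 ]
[       38        90        31 ]
[     -127       259      -228 ]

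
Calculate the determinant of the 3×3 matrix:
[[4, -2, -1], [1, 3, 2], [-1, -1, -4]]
-46

Expansion along first row:
det = 4·det([[3,2],[-1,-4]]) - -2·det([[1,2],[-1,-4]]) + -1·det([[1,3],[-1,-1]])
    = 4·(3·-4 - 2·-1) - -2·(1·-4 - 2·-1) + -1·(1·-1 - 3·-1)
    = 4·-10 - -2·-2 + -1·2
    = -40 + -4 + -2 = -46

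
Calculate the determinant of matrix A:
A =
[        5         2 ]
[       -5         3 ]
det(A) = 25

For a 2×2 matrix [[a, b], [c, d]], det = a*d - b*c.
det(A) = (5)*(3) - (2)*(-5) = 15 + 10 = 25.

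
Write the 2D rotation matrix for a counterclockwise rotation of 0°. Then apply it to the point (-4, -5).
R = [[1, 0], [0, 1]]; R·(-4, -5) = (-4, -5)

Rotation matrix formula: R(θ) = [[cos θ, -sin θ], [sin θ, cos θ]]
For θ = 0°:
cos(0°) = 1
sin(0°) = 0
R = [[1, 0], [0, 1]]
Apply to (-4, -5): [1·-4 + (0)·-5, 0·-4 + 1·-5] = (-4, -5)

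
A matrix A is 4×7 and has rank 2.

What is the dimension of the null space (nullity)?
5

The rank-nullity theorem for an m×n matrix states:
rank(A) + nullity(A) = n (the number of columns).
Here n = 7 and rank(A) = 2, so nullity(A) = 7 - 2 = 5.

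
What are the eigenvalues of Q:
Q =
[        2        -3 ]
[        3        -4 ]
λ = -1, -1

Solve det(Q - λI) = 0. For a 2×2 matrix the characteristic equation is λ² - (trace)λ + det = 0.
trace(Q) = a + d = 2 - 4 = -2.
det(Q) = a*d - b*c = (2)*(-4) - (-3)*(3) = -8 + 9 = 1.
Characteristic equation: λ² - (-2)λ + (1) = 0.
Discriminant = (-2)² - 4*(1) = 4 - 4 = 0.
λ = (-2 ± √0) / 2 = (-2 ± 0) / 2 = -1, -1.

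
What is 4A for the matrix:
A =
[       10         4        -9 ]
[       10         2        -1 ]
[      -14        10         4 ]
4A =
[       40        16       -36 ]
[       40         8        -4 ]
[      -56        40        16 ]

Scalar multiplication is elementwise: (4A)[i][j] = 4 * A[i][j].
  (4A)[0][0] = 4 * (10) = 40
  (4A)[0][1] = 4 * (4) = 16
  (4A)[0][2] = 4 * (-9) = -36
  (4A)[1][0] = 4 * (10) = 40
  (4A)[1][1] = 4 * (2) = 8
  (4A)[1][2] = 4 * (-1) = -4
  (4A)[2][0] = 4 * (-14) = -56
  (4A)[2][1] = 4 * (10) = 40
  (4A)[2][2] = 4 * (4) = 16
4A =
[       40        16       -36 ]
[       40         8        -4 ]
[      -56        40        16 ]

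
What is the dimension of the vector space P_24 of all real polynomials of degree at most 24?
Dimension = 25

A polynomial of degree at most 24 can be written as a₀ + a₁x + a₂x² + … + a_24x^24, with 25 free coefficients a₀, …, a_24.
The set {1, x, x², …, x^24} is a basis: it spans P_24 (every such polynomial is a linear combination of these) and is linearly independent (a polynomial is zero iff all its coefficients are zero).
Therefore dim(P_24) = 24 + 1 = 25.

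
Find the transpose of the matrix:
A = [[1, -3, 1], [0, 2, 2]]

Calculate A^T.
[[1, 0], [-3, 2], [1, 2]]

The transpose sends entry (i,j) to (j,i); rows become columns.
Row 0 of A: [1, -3, 1] -> column 0 of A^T.
Row 1 of A: [0, 2, 2] -> column 1 of A^T.
A^T = [[1, 0], [-3, 2], [1, 2]]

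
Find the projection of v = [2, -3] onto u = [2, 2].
[-1/2, -1/2]

The projection of v onto u is proj_u(v) = ((v·u) / (u·u)) · u.
v·u = (2)*(2) + (-3)*(2) = -2.
u·u = (2)*(2) + (2)*(2) = 8.
coefficient = -2 / 8 = -1/4.
proj_u(v) = -1/4 · [2, 2] = [-1/2, -1/2].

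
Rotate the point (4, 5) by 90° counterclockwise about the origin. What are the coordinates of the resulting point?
(-5, 4)

Rotation matrix R(θ) = [[cos θ, -sin θ], [sin θ, cos θ]]; for θ = 90°:
R = [[0, -1], [1, 0]]
Result: R × [4, 5]ᵀ = [0·4 + (-1)·5, 1·4 + (0)·5]ᵀ = (-5, 4)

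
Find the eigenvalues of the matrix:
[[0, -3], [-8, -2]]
λ = -6 and λ = 4

Characteristic equation: det(A - λI) = 0
λ² - (trace)λ + (det) = 0
λ² - (-2)λ + (-24) = 0
λ² + 2λ - 24 = 0
Solving: λ = -6, 4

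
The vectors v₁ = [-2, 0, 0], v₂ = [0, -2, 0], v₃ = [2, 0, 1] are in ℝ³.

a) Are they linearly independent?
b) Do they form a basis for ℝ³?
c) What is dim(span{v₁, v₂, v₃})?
Yes independent, yes basis, dim = 3

Stack v₁, v₂, v₃ as rows of a 3×3 matrix.
[[-2, 0, 0]; [0, -2, 0]; [2, 0, 1]] is already lower triangular with nonzero diagonal entries (-2, -2, 1), so its determinant is the product of the diagonal entries, det = (-2)·(-2)·(1) = 4 ≠ 0, and the rows are linearly independent.
Three linearly independent vectors in ℝ³ form a basis for ℝ³, so dim(span{v₁,v₂,v₃}) = 3.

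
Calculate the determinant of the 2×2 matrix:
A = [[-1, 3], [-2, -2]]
8

For A = [[a, b], [c, d]], det(A) = a*d - b*c.
det(A) = (-1)*(-2) - (3)*(-2) = 2 - -6 = 8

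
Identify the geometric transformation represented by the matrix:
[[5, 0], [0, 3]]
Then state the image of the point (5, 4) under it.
non-uniform scaling by (5, 3); image of (5, 4) is (25, 12)

This is diagonal with distinct entries, so it scales the x-axis by 5 and the y-axis by 3.
The matrix [[5, 0], [0, 3]] represents: non-uniform scaling by (5, 3).
Applying it to (5, 4): [5·5 + 0·4, 0·5 + 3·4] = (25, 12).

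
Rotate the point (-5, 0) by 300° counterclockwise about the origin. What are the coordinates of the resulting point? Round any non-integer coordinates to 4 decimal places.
(-2.5000, 4.3301)

Rotation matrix R(θ) = [[cos θ, -sin θ], [sin θ, cos θ]]; for θ = 300°:
R = [[1/2, √3/2], [-√3/2, 1/2]]
Result: R × [-5, 0]ᵀ = [1/2·-5 + (√3/2)·0, -√3/2·-5 + (1/2)·0]ᵀ = (-2.5000, 4.3301)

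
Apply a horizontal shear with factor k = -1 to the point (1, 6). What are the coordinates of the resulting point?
(-5, 6)

Shear matrix for horizontal shear with factor k = -1:
[[1, -1], [0, 1]]
Result: (1, 6) → (-5, 6)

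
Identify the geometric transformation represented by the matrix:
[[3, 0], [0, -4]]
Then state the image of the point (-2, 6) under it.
non-uniform scaling by (3, -4); image of (-2, 6) is (-6, -24)

This is diagonal with distinct entries, so it scales the x-axis by 3 and the y-axis by -4.
The matrix [[3, 0], [0, -4]] represents: non-uniform scaling by (3, -4).
Applying it to (-2, 6): [3·-2 + 0·6, 0·-2 + -4·6] = (-6, -24).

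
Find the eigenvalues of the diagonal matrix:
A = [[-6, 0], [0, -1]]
λ₁ = -6, λ₂ = -1

The characteristic polynomial of A is det(A - λI) = (-6 - λ)(-1 - λ) = 0.
The roots are λ = -6 and λ = -1, so the eigenvalues are the diagonal entries.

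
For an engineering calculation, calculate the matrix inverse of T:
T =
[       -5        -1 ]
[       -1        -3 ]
det(T) = 14
T⁻¹ =
[    -3/14      1/14 ]
[     1/14     -5/14 ]

For a 2×2 matrix T = [[a, b], [c, d]] with det(T) ≠ 0, T⁻¹ = (1/det(T)) * [[d, -b], [-c, a]].
det(T) = (-5)*(-3) - (-1)*(-1) = 15 - 1 = 14.
T⁻¹ = (1/14) * [[-3, 1], [1, -5]].
Dividing each entry by 14 and reducing:
T⁻¹ =
[    -3/14      1/14 ]
[     1/14     -5/14 ]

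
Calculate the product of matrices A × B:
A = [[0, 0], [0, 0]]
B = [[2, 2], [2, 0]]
[[0, 0], [0, 0]]

Matrix multiplication:
C[0][0] = 0×2 + 0×2 = 0
C[0][1] = 0×2 + 0×0 = 0
C[1][0] = 0×2 + 0×2 = 0
C[1][1] = 0×2 + 0×0 = 0
Result: [[0, 0], [0, 0]]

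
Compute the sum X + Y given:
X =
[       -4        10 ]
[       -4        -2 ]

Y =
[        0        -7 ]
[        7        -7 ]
X + Y =
[       -4         3 ]
[        3        -9 ]

Matrix addition is elementwise: (X+Y)[i][j] = X[i][j] + Y[i][j].
  (X+Y)[0][0] = (-4) + (0) = -4
  (X+Y)[0][1] = (10) + (-7) = 3
  (X+Y)[1][0] = (-4) + (7) = 3
  (X+Y)[1][1] = (-2) + (-7) = -9
X + Y =
[       -4         3 ]
[        3        -9 ]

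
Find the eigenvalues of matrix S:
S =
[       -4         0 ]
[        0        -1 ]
λ = -4, -1

Solve det(S - λI) = 0. For a 2×2 matrix the characteristic equation is λ² - (trace)λ + det = 0.
trace(S) = a + d = -4 - 1 = -5.
det(S) = a*d - b*c = (-4)*(-1) - (0)*(0) = 4 - 0 = 4.
Characteristic equation: λ² - (-5)λ + (4) = 0.
Discriminant = (-5)² - 4*(4) = 25 - 16 = 9.
λ = (-5 ± √9) / 2 = (-5 ± 3) / 2 = -4, -1.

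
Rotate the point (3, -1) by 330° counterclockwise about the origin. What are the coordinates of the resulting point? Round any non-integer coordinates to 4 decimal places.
(2.0981, -2.3660)

Rotation matrix R(θ) = [[cos θ, -sin θ], [sin θ, cos θ]]; for θ = 330°:
R = [[√3/2, 1/2], [-1/2, √3/2]]
Result: R × [3, -1]ᵀ = [√3/2·3 + (1/2)·-1, -1/2·3 + (√3/2)·-1]ᵀ = (2.0981, -2.3660)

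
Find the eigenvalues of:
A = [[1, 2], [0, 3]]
λ = 1, 3

Solve det(A - λI) = 0. For a 2×2 matrix this is λ² - (trace)λ + det = 0.
trace(A) = 1 + 3 = 4.
det(A) = (1)*(3) - (2)*(0) = 3 - 0 = 3.
Characteristic equation: λ² - (4)λ + (3) = 0.
Discriminant: (4)² - 4*(3) = 16 - 12 = 4.
Roots: λ = (4 ± √4) / 2 = 1, 3.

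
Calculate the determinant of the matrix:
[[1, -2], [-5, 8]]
-2

For a 2×2 matrix [[a, b], [c, d]], det = ad - bc
det = (1)(8) - (-2)(-5) = 8 - 10 = -2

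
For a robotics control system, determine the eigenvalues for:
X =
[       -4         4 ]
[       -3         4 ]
λ = -2, 2

Solve det(X - λI) = 0. For a 2×2 matrix the characteristic equation is λ² - (trace)λ + det = 0.
trace(X) = a + d = -4 + 4 = 0.
det(X) = a*d - b*c = (-4)*(4) - (4)*(-3) = -16 + 12 = -4.
Characteristic equation: λ² - (0)λ + (-4) = 0.
Discriminant = (0)² - 4*(-4) = 0 + 16 = 16.
λ = (0 ± √16) / 2 = (0 ± 4) / 2 = -2, 2.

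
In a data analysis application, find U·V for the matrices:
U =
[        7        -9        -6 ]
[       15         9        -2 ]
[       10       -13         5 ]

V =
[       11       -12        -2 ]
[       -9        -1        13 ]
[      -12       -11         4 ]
UV =
[      230        -9      -155 ]
[      108      -167        79 ]
[      167      -162      -169 ]

Matrix multiplication: (UV)[i][j] = sum over k of U[i][k] * V[k][j].
  (UV)[0][0] = (7)*(11) + (-9)*(-9) + (-6)*(-12) = 230
  (UV)[0][1] = (7)*(-12) + (-9)*(-1) + (-6)*(-11) = -9
  (UV)[0][2] = (7)*(-2) + (-9)*(13) + (-6)*(4) = -155
  (UV)[1][0] = (15)*(11) + (9)*(-9) + (-2)*(-12) = 108
  (UV)[1][1] = (15)*(-12) + (9)*(-1) + (-2)*(-11) = -167
  (UV)[1][2] = (15)*(-2) + (9)*(13) + (-2)*(4) = 79
  (UV)[2][0] = (10)*(11) + (-13)*(-9) + (5)*(-12) = 167
  (UV)[2][1] = (10)*(-12) + (-13)*(-1) + (5)*(-11) = -162
  (UV)[2][2] = (10)*(-2) + (-13)*(13) + (5)*(4) = -169
UV =
[      230        -9      -155 ]
[      108      -167        79 ]
[      167      -162      -169 ]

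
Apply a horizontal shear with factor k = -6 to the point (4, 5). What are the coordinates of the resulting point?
(-26, 5)

Shear matrix for horizontal shear with factor k = -6:
[[1, -6], [0, 1]]
Result: (4, 5) → (-26, 5)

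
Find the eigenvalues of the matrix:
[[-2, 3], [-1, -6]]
λ = -5 and λ = -3

Characteristic equation: det(A - λI) = 0
λ² - (trace)λ + (det) = 0
λ² - (-8)λ + (15) = 0
λ² + 8λ + 15 = 0
Solving: λ = -5, -3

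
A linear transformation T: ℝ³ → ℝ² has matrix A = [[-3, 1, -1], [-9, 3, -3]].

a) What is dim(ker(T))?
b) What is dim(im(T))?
dim(ker) = 2, dim(im) = 1

Observe that row 2 = 3 × row 1 (so the rows are linearly dependent).
Thus rank(A) = 1 (only one linearly independent row).
dim(im(T)) = rank(A) = 1.
By the rank-nullity theorem applied to T: ℝ³ → ℝ², rank(A) + nullity(A) = 3 (the domain dimension), so dim(ker(T)) = 3 - 1 = 2.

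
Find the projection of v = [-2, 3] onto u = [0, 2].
[0, 3]

The projection of v onto u is proj_u(v) = ((v·u) / (u·u)) · u.
v·u = (-2)*(0) + (3)*(2) = 6.
u·u = (0)*(0) + (2)*(2) = 4.
coefficient = 6 / 4 = 3/2.
proj_u(v) = 3/2 · [0, 2] = [0, 3].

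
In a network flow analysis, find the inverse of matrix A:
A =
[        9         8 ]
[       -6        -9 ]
det(A) = -33
A⁻¹ =
[     3/11      8/33 ]
[    -2/11     -3/11 ]

For a 2×2 matrix A = [[a, b], [c, d]] with det(A) ≠ 0, A⁻¹ = (1/det(A)) * [[d, -b], [-c, a]].
det(A) = (9)*(-9) - (8)*(-6) = -81 + 48 = -33.
A⁻¹ = (1/-33) * [[-9, -8], [6, 9]].
Dividing each entry by -33 and reducing:
A⁻¹ =
[     3/11      8/33 ]
[    -2/11     -3/11 ]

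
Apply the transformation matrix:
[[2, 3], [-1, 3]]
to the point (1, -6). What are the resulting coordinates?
(-16, -19)

Matrix multiplication:
[[2, 3], [-1, 3]] × [1, -6]ᵀ
= [2×1 + 3×-6, -1×1 + 3×-6]ᵀ
= [-16.0000, -19.0000]ᵀ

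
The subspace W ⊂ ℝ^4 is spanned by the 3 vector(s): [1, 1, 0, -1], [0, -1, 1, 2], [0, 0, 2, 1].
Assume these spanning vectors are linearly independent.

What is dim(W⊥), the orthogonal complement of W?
dim(W⊥) = 1

For any subspace W of ℝ^n, dim(W) + dim(W⊥) = n (the whole-space dimension).
Here the given 3 vectors are linearly independent, so dim(W) = 3.
Thus dim(W⊥) = n - dim(W) = 4 - 3 = 1.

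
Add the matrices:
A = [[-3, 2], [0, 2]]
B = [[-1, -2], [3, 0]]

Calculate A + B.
[[-4, 0], [3, 2]]

Add corresponding elements:
(-3)+(-1)=-4
(2)+(-2)=0
(0)+(3)=3
(2)+(0)=2
A + B = [[-4, 0], [3, 2]]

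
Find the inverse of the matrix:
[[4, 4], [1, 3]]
[[3/8, -1/2], [-1/8, 1/2]]

For [[a,b],[c,d]], inverse = (1/det)·[[d,-b],[-c,a]]
det = 4·3 - 4·1 = 8
Inverse = (1/8)·[[3, -4], [-1, 4]]
        = [[3/8, -1/2], [-1/8, 1/2]]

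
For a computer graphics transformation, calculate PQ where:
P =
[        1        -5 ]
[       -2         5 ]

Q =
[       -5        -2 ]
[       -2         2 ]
PQ =
[        5       -12 ]
[        0        14 ]

Matrix multiplication: (PQ)[i][j] = sum over k of P[i][k] * Q[k][j].
  (PQ)[0][0] = (1)*(-5) + (-5)*(-2) = 5
  (PQ)[0][1] = (1)*(-2) + (-5)*(2) = -12
  (PQ)[1][0] = (-2)*(-5) + (5)*(-2) = 0
  (PQ)[1][1] = (-2)*(-2) + (5)*(2) = 14
PQ =
[        5       -12 ]
[        0        14 ]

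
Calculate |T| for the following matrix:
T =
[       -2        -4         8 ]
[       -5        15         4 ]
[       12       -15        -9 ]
det(T) = -702

Expand along row 0 (cofactor expansion): det(T) = a*(e*i - f*h) - b*(d*i - f*g) + c*(d*h - e*g), where the 3×3 is [[a, b, c], [d, e, f], [g, h, i]].
Minor M_00 = (15)*(-9) - (4)*(-15) = -135 + 60 = -75.
Minor M_01 = (-5)*(-9) - (4)*(12) = 45 - 48 = -3.
Minor M_02 = (-5)*(-15) - (15)*(12) = 75 - 180 = -105.
det(T) = (-2)*(-75) - (-4)*(-3) + (8)*(-105) = 150 - 12 - 840 = -702.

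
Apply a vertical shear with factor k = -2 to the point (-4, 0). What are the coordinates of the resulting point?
(-4, 8)

Shear matrix for vertical shear with factor k = -2:
[[1, 0], [-2, 1]]
Result: (-4, 0) → (-4, 8)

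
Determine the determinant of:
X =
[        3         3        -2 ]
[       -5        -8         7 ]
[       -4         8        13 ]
det(X) = -225

Expand along row 0 (cofactor expansion): det(X) = a*(e*i - f*h) - b*(d*i - f*g) + c*(d*h - e*g), where the 3×3 is [[a, b, c], [d, e, f], [g, h, i]].
Minor M_00 = (-8)*(13) - (7)*(8) = -104 - 56 = -160.
Minor M_01 = (-5)*(13) - (7)*(-4) = -65 + 28 = -37.
Minor M_02 = (-5)*(8) - (-8)*(-4) = -40 - 32 = -72.
det(X) = (3)*(-160) - (3)*(-37) + (-2)*(-72) = -480 + 111 + 144 = -225.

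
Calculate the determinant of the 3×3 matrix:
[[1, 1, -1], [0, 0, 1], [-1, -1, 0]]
0

Expansion along first row:
det = 1·det([[0,1],[-1,0]]) - 1·det([[0,1],[-1,0]]) + -1·det([[0,0],[-1,-1]])
    = 1·(0·0 - 1·-1) - 1·(0·0 - 1·-1) + -1·(0·-1 - 0·-1)
    = 1·1 - 1·1 + -1·0
    = 1 + -1 + 0 = 0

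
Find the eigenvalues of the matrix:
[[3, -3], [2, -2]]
λ = 0 and λ = 1

Characteristic equation: det(A - λI) = 0
λ² - (trace)λ + (det) = 0
λ² - (1)λ + (0) = 0
λ² - 1λ + 0 = 0
Solving: λ = 0, 1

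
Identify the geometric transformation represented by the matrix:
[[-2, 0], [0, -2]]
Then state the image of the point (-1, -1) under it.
uniform scaling by factor -2; image of (-1, -1) is (2, 2)

This is a diagonal matrix with equal entries -2, so it scales both axes by the same factor -2.
The matrix [[-2, 0], [0, -2]] represents: uniform scaling by factor -2.
Applying it to (-1, -1): [-2·-1 + 0·-1, 0·-1 + -2·-1] = (2, 2).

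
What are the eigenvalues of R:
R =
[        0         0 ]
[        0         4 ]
λ = 0, 4

Solve det(R - λI) = 0. For a 2×2 matrix the characteristic equation is λ² - (trace)λ + det = 0.
trace(R) = a + d = 0 + 4 = 4.
det(R) = a*d - b*c = (0)*(4) - (0)*(0) = 0 - 0 = 0.
Characteristic equation: λ² - (4)λ + (0) = 0.
Discriminant = (4)² - 4*(0) = 16 - 0 = 16.
λ = (4 ± √16) / 2 = (4 ± 4) / 2 = 0, 4.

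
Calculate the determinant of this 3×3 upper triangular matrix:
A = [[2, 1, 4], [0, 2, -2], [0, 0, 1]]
4

The determinant of a triangular matrix is the product of its diagonal entries (the off-diagonal entries above the diagonal do not affect it).
det(A) = (2) * (2) * (1) = 4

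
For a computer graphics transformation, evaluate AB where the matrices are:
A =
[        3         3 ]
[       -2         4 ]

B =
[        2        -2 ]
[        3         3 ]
AB =
[       15         3 ]
[        8        16 ]

Matrix multiplication: (AB)[i][j] = sum over k of A[i][k] * B[k][j].
  (AB)[0][0] = (3)*(2) + (3)*(3) = 15
  (AB)[0][1] = (3)*(-2) + (3)*(3) = 3
  (AB)[1][0] = (-2)*(2) + (4)*(3) = 8
  (AB)[1][1] = (-2)*(-2) + (4)*(3) = 16
AB =
[       15         3 ]
[        8        16 ]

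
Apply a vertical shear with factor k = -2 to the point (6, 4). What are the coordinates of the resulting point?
(6, -8)

Shear matrix for vertical shear with factor k = -2:
[[1, 0], [-2, 1]]
Result: (6, 4) → (6, -8)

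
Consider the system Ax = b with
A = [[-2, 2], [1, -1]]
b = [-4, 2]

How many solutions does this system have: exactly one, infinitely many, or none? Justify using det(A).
Infinitely many solutions

det(A) = (-2)*(-1) - (2)*(1) = 0, so A is singular (column 2 is -1 times column 1).
b = [-4, 2] = 2 * column 1 of A, so b lies in the column space of A.
A singular matrix whose right-hand side is in its column space gives a 1-parameter family of solutions — infinitely many.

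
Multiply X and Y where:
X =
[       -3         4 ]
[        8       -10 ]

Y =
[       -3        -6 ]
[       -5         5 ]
XY =
[      -11        38 ]
[       26       -98 ]

Matrix multiplication: (XY)[i][j] = sum over k of X[i][k] * Y[k][j].
  (XY)[0][0] = (-3)*(-3) + (4)*(-5) = -11
  (XY)[0][1] = (-3)*(-6) + (4)*(5) = 38
  (XY)[1][0] = (8)*(-3) + (-10)*(-5) = 26
  (XY)[1][1] = (8)*(-6) + (-10)*(5) = -98
XY =
[      -11        38 ]
[       26       -98 ]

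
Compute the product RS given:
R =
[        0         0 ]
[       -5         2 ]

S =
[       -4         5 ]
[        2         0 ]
RS =
[        0         0 ]
[       24       -25 ]

Matrix multiplication: (RS)[i][j] = sum over k of R[i][k] * S[k][j].
  (RS)[0][0] = (0)*(-4) + (0)*(2) = 0
  (RS)[0][1] = (0)*(5) + (0)*(0) = 0
  (RS)[1][0] = (-5)*(-4) + (2)*(2) = 24
  (RS)[1][1] = (-5)*(5) + (2)*(0) = -25
RS =
[        0         0 ]
[       24       -25 ]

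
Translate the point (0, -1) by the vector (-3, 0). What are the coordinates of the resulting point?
(-3, -1)

Translation by (-3, 0):
x' = 0 + -3 = -3
y' = -1 + 0 = -1
Homogeneous matrix: [[1, 0, -3], [0, 1, 0], [0, 0, 1]]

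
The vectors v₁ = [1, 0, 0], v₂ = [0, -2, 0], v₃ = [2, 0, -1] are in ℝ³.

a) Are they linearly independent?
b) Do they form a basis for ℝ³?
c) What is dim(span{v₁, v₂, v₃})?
Yes independent, yes basis, dim = 3

Stack v₁, v₂, v₃ as rows of a 3×3 matrix.
[[1, 0, 0]; [0, -2, 0]; [2, 0, -1]] is already lower triangular with nonzero diagonal entries (1, -2, -1), so its determinant is the product of the diagonal entries, det = (1)·(-2)·(-1) = 2 ≠ 0, and the rows are linearly independent.
Three linearly independent vectors in ℝ³ form a basis for ℝ³, so dim(span{v₁,v₂,v₃}) = 3.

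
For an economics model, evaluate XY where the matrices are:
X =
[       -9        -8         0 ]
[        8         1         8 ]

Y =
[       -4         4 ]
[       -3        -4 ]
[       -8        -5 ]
XY =
[       60        -4 ]
[      -99       -12 ]

Matrix multiplication: (XY)[i][j] = sum over k of X[i][k] * Y[k][j].
  (XY)[0][0] = (-9)*(-4) + (-8)*(-3) + (0)*(-8) = 60
  (XY)[0][1] = (-9)*(4) + (-8)*(-4) + (0)*(-5) = -4
  (XY)[1][0] = (8)*(-4) + (1)*(-3) + (8)*(-8) = -99
  (XY)[1][1] = (8)*(4) + (1)*(-4) + (8)*(-5) = -12
XY =
[       60        -4 ]
[      -99       -12 ]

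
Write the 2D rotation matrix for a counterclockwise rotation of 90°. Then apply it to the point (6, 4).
R = [[0, -1], [1, 0]]; R·(6, 4) = (-4, 6)

Rotation matrix formula: R(θ) = [[cos θ, -sin θ], [sin θ, cos θ]]
For θ = 90°:
cos(90°) = 0
sin(90°) = 1
R = [[0, -1], [1, 0]]
Apply to (6, 4): [0·6 + (-1)·4, 1·6 + 0·4] = (-4, 6)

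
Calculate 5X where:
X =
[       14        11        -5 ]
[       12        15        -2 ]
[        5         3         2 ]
5X =
[       70        55       -25 ]
[       60        75       -10 ]
[       25        15        10 ]

Scalar multiplication is elementwise: (5X)[i][j] = 5 * X[i][j].
  (5X)[0][0] = 5 * (14) = 70
  (5X)[0][1] = 5 * (11) = 55
  (5X)[0][2] = 5 * (-5) = -25
  (5X)[1][0] = 5 * (12) = 60
  (5X)[1][1] = 5 * (15) = 75
  (5X)[1][2] = 5 * (-2) = -10
  (5X)[2][0] = 5 * (5) = 25
  (5X)[2][1] = 5 * (3) = 15
  (5X)[2][2] = 5 * (2) = 10
5X =
[       70        55       -25 ]
[       60        75       -10 ]
[       25        15        10 ]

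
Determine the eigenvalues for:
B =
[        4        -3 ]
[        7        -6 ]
λ = -3, 1

Solve det(B - λI) = 0. For a 2×2 matrix the characteristic equation is λ² - (trace)λ + det = 0.
trace(B) = a + d = 4 - 6 = -2.
det(B) = a*d - b*c = (4)*(-6) - (-3)*(7) = -24 + 21 = -3.
Characteristic equation: λ² - (-2)λ + (-3) = 0.
Discriminant = (-2)² - 4*(-3) = 4 + 12 = 16.
λ = (-2 ± √16) / 2 = (-2 ± 4) / 2 = -3, 1.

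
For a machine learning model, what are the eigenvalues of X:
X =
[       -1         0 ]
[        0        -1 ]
λ = -1, -1

Solve det(X - λI) = 0. For a 2×2 matrix the characteristic equation is λ² - (trace)λ + det = 0.
trace(X) = a + d = -1 - 1 = -2.
det(X) = a*d - b*c = (-1)*(-1) - (0)*(0) = 1 - 0 = 1.
Characteristic equation: λ² - (-2)λ + (1) = 0.
Discriminant = (-2)² - 4*(1) = 4 - 4 = 0.
λ = (-2 ± √0) / 2 = (-2 ± 0) / 2 = -1, -1.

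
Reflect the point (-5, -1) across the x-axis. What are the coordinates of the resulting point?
(-5, 1)

Reflection across x-axis: (-5, -1) → (-5, 1)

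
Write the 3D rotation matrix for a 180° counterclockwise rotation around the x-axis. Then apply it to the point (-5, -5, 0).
R = [[1, 0, 0], [0, -1, 0], [0, 0, -1]]; R·(-5, -5, 0) = (-5, 5, 0)

Rotation matrix for 180° around x-axis:
cos(180°) = -1, sin(180°) = 0
R = [[1, 0, 0], [0, -1, 0], [0, 0, -1]]
Apply to (-5, -5, 0): R·[-5, -5, 0]ᵀ = (-5, 5, 0)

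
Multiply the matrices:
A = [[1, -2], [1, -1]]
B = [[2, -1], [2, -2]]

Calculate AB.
[[-2, 3], [0, 1]]

Each entry (i,j) of AB = sum over k of A[i][k]*B[k][j].
(AB)[0][0] = (1)*(2) + (-2)*(2) = -2
(AB)[0][1] = (1)*(-1) + (-2)*(-2) = 3
(AB)[1][0] = (1)*(2) + (-1)*(2) = 0
(AB)[1][1] = (1)*(-1) + (-1)*(-2) = 1
AB = [[-2, 3], [0, 1]]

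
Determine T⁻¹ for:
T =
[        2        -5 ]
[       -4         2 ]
det(T) = -16
T⁻¹ =
[     -1/8     -5/16 ]
[     -1/4      -1/8 ]

For a 2×2 matrix T = [[a, b], [c, d]] with det(T) ≠ 0, T⁻¹ = (1/det(T)) * [[d, -b], [-c, a]].
det(T) = (2)*(2) - (-5)*(-4) = 4 - 20 = -16.
T⁻¹ = (1/-16) * [[2, 5], [4, 2]].
Dividing each entry by -16 and reducing:
T⁻¹ =
[     -1/8     -5/16 ]
[     -1/4      -1/8 ]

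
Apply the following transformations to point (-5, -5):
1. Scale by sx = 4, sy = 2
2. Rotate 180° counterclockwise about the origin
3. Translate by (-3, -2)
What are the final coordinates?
(17, 8)

Step 1: Scale → (-20, -10)
Step 2: Rotate 180° → (20, 10)
Step 3: Translate → (17, 8)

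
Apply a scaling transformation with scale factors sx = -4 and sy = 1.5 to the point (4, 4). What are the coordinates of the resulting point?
(-16, 6.0)

Scaling matrix:
[[-4, 0], [0, 1.50]]
Result: (4 × -4, 4 × 1.5) = (-16, 6.0)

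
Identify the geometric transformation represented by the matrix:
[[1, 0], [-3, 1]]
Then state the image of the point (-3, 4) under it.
vertical shear with factor -3; image of (-3, 4) is (-3, 13)

The matrix [[1, 0], [k, 1]] sends (x, y) to (x, -3x + y), leaving the x-coordinate fixed: a vertical shear.
The matrix [[1, 0], [-3, 1]] represents: vertical shear with factor -3.
Applying it to (-3, 4): [1·-3 + 0·4, -3·-3 + 1·4] = (-3, 13).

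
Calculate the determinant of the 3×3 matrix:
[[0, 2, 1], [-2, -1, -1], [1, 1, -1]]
-7

Expansion along first row:
det = 0·det([[-1,-1],[1,-1]]) - 2·det([[-2,-1],[1,-1]]) + 1·det([[-2,-1],[1,1]])
    = 0·(-1·-1 - -1·1) - 2·(-2·-1 - -1·1) + 1·(-2·1 - -1·1)
    = 0·2 - 2·3 + 1·-1
    = 0 + -6 + -1 = -7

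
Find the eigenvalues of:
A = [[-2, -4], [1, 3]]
λ = -1, 2

Solve det(A - λI) = 0. For a 2×2 matrix this is λ² - (trace)λ + det = 0.
trace(A) = -2 + 3 = 1.
det(A) = (-2)*(3) - (-4)*(1) = -6 + 4 = -2.
Characteristic equation: λ² - (1)λ + (-2) = 0.
Discriminant: (1)² - 4*(-2) = 1 + 8 = 9.
Roots: λ = (1 ± √9) / 2 = -1, 2.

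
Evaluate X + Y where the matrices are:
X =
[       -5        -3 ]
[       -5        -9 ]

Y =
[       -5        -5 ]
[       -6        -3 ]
X + Y =
[      -10        -8 ]
[      -11       -12 ]

Matrix addition is elementwise: (X+Y)[i][j] = X[i][j] + Y[i][j].
  (X+Y)[0][0] = (-5) + (-5) = -10
  (X+Y)[0][1] = (-3) + (-5) = -8
  (X+Y)[1][0] = (-5) + (-6) = -11
  (X+Y)[1][1] = (-9) + (-3) = -12
X + Y =
[      -10        -8 ]
[      -11       -12 ]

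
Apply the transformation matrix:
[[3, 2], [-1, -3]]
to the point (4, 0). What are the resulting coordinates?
(12, -4)

Matrix multiplication:
[[3, 2], [-1, -3]] × [4, 0]ᵀ
= [3×4 + 2×0, -1×4 + -3×0]ᵀ
= [12.0000, -4.0000]ᵀ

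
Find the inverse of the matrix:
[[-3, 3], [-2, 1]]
[[1/3, -1], [2/3, -1]]

For [[a,b],[c,d]], inverse = (1/det)·[[d,-b],[-c,a]]
det = -3·1 - 3·-2 = 3
Inverse = (1/3)·[[1, -3], [2, -3]]
        = [[1/3, -1], [2/3, -1]]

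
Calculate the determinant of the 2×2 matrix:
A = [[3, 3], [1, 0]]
-3

For A = [[a, b], [c, d]], det(A) = a*d - b*c.
det(A) = (3)*(0) - (3)*(1) = 0 - 3 = -3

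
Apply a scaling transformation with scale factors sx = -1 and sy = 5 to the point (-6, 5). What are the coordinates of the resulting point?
(6, 25)

Scaling matrix:
[[-1, 0], [0, 5]]
Result: (-6 × -1, 5 × 5) = (6, 25)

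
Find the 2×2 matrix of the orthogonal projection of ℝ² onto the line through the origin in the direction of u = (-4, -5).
[[16/41, 20/41], [20/41, 25/41]]

The orthogonal projection onto the line spanned by a nonzero vector u = (a, b) has matrix P = (u uᵀ) / (uᵀ u) = (1/(a² + b²)) · [[a², ab], [ab, b²]].
Here u = (-4, -5), so a² + b² = 16 + 25 = 41.
P = (1/41) · [[16, 20], [20, 25]] = [[16/41, 20/41], [20/41, 25/41]].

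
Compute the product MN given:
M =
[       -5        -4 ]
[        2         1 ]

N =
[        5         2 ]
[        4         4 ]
MN =
[      -41       -26 ]
[       14         8 ]

Matrix multiplication: (MN)[i][j] = sum over k of M[i][k] * N[k][j].
  (MN)[0][0] = (-5)*(5) + (-4)*(4) = -41
  (MN)[0][1] = (-5)*(2) + (-4)*(4) = -26
  (MN)[1][0] = (2)*(5) + (1)*(4) = 14
  (MN)[1][1] = (2)*(2) + (1)*(4) = 8
MN =
[      -41       -26 ]
[       14         8 ]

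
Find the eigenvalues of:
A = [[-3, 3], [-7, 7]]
λ = 0, 4

Solve det(A - λI) = 0. For a 2×2 matrix this is λ² - (trace)λ + det = 0.
trace(A) = -3 + 7 = 4.
det(A) = (-3)*(7) - (3)*(-7) = -21 + 21 = 0.
Characteristic equation: λ² - (4)λ + (0) = 0.
Discriminant: (4)² - 4*(0) = 16 - 0 = 16.
Roots: λ = (4 ± √16) / 2 = 0, 4.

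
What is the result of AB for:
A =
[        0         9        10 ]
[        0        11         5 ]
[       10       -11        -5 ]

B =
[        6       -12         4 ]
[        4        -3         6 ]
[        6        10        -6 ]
AB =
[       96        73        -6 ]
[       74        17        36 ]
[      -14      -137         4 ]

Matrix multiplication: (AB)[i][j] = sum over k of A[i][k] * B[k][j].
  (AB)[0][0] = (0)*(6) + (9)*(4) + (10)*(6) = 96
  (AB)[0][1] = (0)*(-12) + (9)*(-3) + (10)*(10) = 73
  (AB)[0][2] = (0)*(4) + (9)*(6) + (10)*(-6) = -6
  (AB)[1][0] = (0)*(6) + (11)*(4) + (5)*(6) = 74
  (AB)[1][1] = (0)*(-12) + (11)*(-3) + (5)*(10) = 17
  (AB)[1][2] = (0)*(4) + (11)*(6) + (5)*(-6) = 36
  (AB)[2][0] = (10)*(6) + (-11)*(4) + (-5)*(6) = -14
  (AB)[2][1] = (10)*(-12) + (-11)*(-3) + (-5)*(10) = -137
  (AB)[2][2] = (10)*(4) + (-11)*(6) + (-5)*(-6) = 4
AB =
[       96        73        -6 ]
[       74        17        36 ]
[      -14      -137         4 ]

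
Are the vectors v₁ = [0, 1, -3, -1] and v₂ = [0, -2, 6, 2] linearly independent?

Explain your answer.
No, linearly dependent (v₂ = -2·v₁)

Check whether there is a scalar k with v₂ = k·v₁.
Comparing components, k = -2 satisfies -2·[0, 1, -3, -1] = [0, -2, 6, 2].
Since v₂ is a scalar multiple of v₁, the two vectors are linearly dependent.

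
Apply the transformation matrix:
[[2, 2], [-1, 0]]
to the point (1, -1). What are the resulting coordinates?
(0, -1)

Matrix multiplication:
[[2, 2], [-1, 0]] × [1, -1]ᵀ
= [2×1 + 2×-1, -1×1 + 0×-1]ᵀ
= [0.0000, -1.0000]ᵀ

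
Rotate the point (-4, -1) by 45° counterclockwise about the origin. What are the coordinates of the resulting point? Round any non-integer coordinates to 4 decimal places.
(-2.1213, -3.5355)

Rotation matrix R(θ) = [[cos θ, -sin θ], [sin θ, cos θ]]; for θ = 45°:
R = [[√2/2, -√2/2], [√2/2, √2/2]]
Result: R × [-4, -1]ᵀ = [√2/2·-4 + (-√2/2)·-1, √2/2·-4 + (√2/2)·-1]ᵀ = (-2.1213, -3.5355)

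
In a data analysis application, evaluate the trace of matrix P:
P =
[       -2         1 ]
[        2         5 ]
tr(P) = -2 + 5 = 3

The trace of a square matrix is the sum of its diagonal entries.
Diagonal entries of P: P[0][0] = -2, P[1][1] = 5.
tr(P) = -2 + 5 = 3.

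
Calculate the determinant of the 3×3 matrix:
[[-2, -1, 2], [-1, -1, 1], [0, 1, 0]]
0

Expansion along first row:
det = -2·det([[-1,1],[1,0]]) - -1·det([[-1,1],[0,0]]) + 2·det([[-1,-1],[0,1]])
    = -2·(-1·0 - 1·1) - -1·(-1·0 - 1·0) + 2·(-1·1 - -1·0)
    = -2·-1 - -1·0 + 2·-1
    = 2 + 0 + -2 = 0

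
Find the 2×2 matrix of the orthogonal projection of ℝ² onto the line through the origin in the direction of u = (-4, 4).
[[1/2, -1/2], [-1/2, 1/2]]

The orthogonal projection onto the line spanned by a nonzero vector u = (a, b) has matrix P = (u uᵀ) / (uᵀ u) = (1/(a² + b²)) · [[a², ab], [ab, b²]].
Here u = (-4, 4), so a² + b² = 16 + 16 = 32.
P = (1/32) · [[16, -16], [-16, 16]] = [[1/2, -1/2], [-1/2, 1/2]].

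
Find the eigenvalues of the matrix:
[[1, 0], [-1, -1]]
λ = -1 and λ = 1

Characteristic equation: det(A - λI) = 0
λ² - (trace)λ + (det) = 0
λ² - (0)λ + (-1) = 0
λ² - 0λ - 1 = 0
Solving: λ = -1, 1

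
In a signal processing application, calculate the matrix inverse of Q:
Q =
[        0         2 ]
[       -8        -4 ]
det(Q) = 16
Q⁻¹ =
[     -1/4      -1/8 ]
[      1/2         0 ]

For a 2×2 matrix Q = [[a, b], [c, d]] with det(Q) ≠ 0, Q⁻¹ = (1/det(Q)) * [[d, -b], [-c, a]].
det(Q) = (0)*(-4) - (2)*(-8) = 0 + 16 = 16.
Q⁻¹ = (1/16) * [[-4, -2], [8, 0]].
Dividing each entry by 16 and reducing:
Q⁻¹ =
[     -1/4      -1/8 ]
[      1/2         0 ]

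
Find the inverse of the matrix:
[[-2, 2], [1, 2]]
[[-1/3, 1/3], [1/6, 1/3]]

For [[a,b],[c,d]], inverse = (1/det)·[[d,-b],[-c,a]]
det = -2·2 - 2·1 = -6
Inverse = (1/-6)·[[2, -2], [-1, -2]]
        = [[-1/3, 1/3], [1/6, 1/3]]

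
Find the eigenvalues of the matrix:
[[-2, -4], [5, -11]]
λ = -7 and λ = -6

Characteristic equation: det(A - λI) = 0
λ² - (trace)λ + (det) = 0
λ² - (-13)λ + (42) = 0
λ² + 13λ + 42 = 0
Solving: λ = -7, -6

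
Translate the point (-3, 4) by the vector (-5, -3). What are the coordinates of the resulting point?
(-8, 1)

Translation by (-5, -3):
x' = -3 + -5 = -8
y' = 4 + -3 = 1
Homogeneous matrix: [[1, 0, -5], [0, 1, -3], [0, 0, 1]]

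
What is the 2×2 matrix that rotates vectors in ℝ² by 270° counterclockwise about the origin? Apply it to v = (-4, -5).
R = [[0, 1], [-1, 0]]; R·v = (-5, 4)

A counterclockwise rotation by angle θ in ℝ² has matrix R(θ) = [[cos θ, -sin θ], [sin θ, cos θ]].
For θ = 270°: cos θ = 0, sin θ = -1.
R(270°) = [[0, 1], [-1, 0]].
R·v = [0·-4 + (1)·-5, -1·-4 + 0·-5] = (-5, 4).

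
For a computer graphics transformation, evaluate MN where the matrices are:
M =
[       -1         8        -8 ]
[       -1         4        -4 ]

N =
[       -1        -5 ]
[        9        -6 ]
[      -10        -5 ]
MN =
[      153        -3 ]
[       77         1 ]

Matrix multiplication: (MN)[i][j] = sum over k of M[i][k] * N[k][j].
  (MN)[0][0] = (-1)*(-1) + (8)*(9) + (-8)*(-10) = 153
  (MN)[0][1] = (-1)*(-5) + (8)*(-6) + (-8)*(-5) = -3
  (MN)[1][0] = (-1)*(-1) + (4)*(9) + (-4)*(-10) = 77
  (MN)[1][1] = (-1)*(-5) + (4)*(-6) + (-4)*(-5) = 1
MN =
[      153        -3 ]
[       77         1 ]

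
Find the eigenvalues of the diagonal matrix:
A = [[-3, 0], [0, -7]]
λ₁ = -3, λ₂ = -7

The characteristic polynomial of A is det(A - λI) = (-3 - λ)(-7 - λ) = 0.
The roots are λ = -3 and λ = -7, so the eigenvalues are the diagonal entries.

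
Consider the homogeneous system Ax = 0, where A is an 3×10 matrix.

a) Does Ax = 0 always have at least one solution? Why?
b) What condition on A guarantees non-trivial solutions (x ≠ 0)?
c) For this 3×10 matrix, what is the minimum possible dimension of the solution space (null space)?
a) Yes, x = 0 is always a solution. b) When A has linearly dependent columns (rank < n). c) Minimum nullity = 7.

a) x = 0 satisfies A·0 = 0, so the zero vector is always a solution.
b) Non-trivial solutions exist iff the columns of A are linearly dependent, equivalently rank(A) < n (the number of columns).
c) By rank-nullity, rank(A) + nullity(A) = n = 10. Since A has only 3 rows, rank(A) ≤ 3, so nullity(A) ≥ 10 - 3 = 7.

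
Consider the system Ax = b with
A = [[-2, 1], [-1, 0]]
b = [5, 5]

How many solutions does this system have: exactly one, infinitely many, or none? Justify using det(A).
Exactly one solution

Compute det(A) = (-2)*(0) - (1)*(-1) = 1.
Because det(A) ≠ 0, A is invertible and Ax = b has a unique solution for every b (here x = A⁻¹ b).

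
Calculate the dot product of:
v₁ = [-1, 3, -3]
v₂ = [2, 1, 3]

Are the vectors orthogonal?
-8, No

The dot product is the sum of products of corresponding components.
v₁·v₂ = (-1)*(2) + (3)*(1) + (-3)*(3) = -2 + 3 - 9 = -8.
Two vectors are orthogonal iff their dot product is 0; here the dot product is -8, so the vectors are not orthogonal.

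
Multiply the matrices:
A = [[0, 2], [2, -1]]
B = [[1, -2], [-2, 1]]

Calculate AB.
[[-4, 2], [4, -5]]

Each entry (i,j) of AB = sum over k of A[i][k]*B[k][j].
(AB)[0][0] = (0)*(1) + (2)*(-2) = -4
(AB)[0][1] = (0)*(-2) + (2)*(1) = 2
(AB)[1][0] = (2)*(1) + (-1)*(-2) = 4
(AB)[1][1] = (2)*(-2) + (-1)*(1) = -5
AB = [[-4, 2], [4, -5]]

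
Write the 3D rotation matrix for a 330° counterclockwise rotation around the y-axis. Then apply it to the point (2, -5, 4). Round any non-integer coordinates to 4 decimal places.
R = [[√3/2, 0, -1/2], [0, 1, 0], [1/2, 0, √3/2]]; R·(2, -5, 4) = (-0.2679, -5.0000, 4.4641)

Rotation matrix for 330° around y-axis:
cos(330°) = √3/2, sin(330°) = -1/2
R = [[√3/2, 0, -1/2], [0, 1, 0], [1/2, 0, √3/2]]
Apply to (2, -5, 4): R·[2, -5, 4]ᵀ = (-0.2679, -5.0000, 4.4641)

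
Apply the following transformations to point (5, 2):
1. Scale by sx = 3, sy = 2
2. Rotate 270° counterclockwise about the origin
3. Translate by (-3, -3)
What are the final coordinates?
(1, -18)

Step 1: Scale → (15, 4)
Step 2: Rotate 270° → (4, -15)
Step 3: Translate → (1, -18)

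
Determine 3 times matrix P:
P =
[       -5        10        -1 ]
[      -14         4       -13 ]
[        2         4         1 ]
3P =
[      -15        30        -3 ]
[      -42        12       -39 ]
[        6        12         3 ]

Scalar multiplication is elementwise: (3P)[i][j] = 3 * P[i][j].
  (3P)[0][0] = 3 * (-5) = -15
  (3P)[0][1] = 3 * (10) = 30
  (3P)[0][2] = 3 * (-1) = -3
  (3P)[1][0] = 3 * (-14) = -42
  (3P)[1][1] = 3 * (4) = 12
  (3P)[1][2] = 3 * (-13) = -39
  (3P)[2][0] = 3 * (2) = 6
  (3P)[2][1] = 3 * (4) = 12
  (3P)[2][2] = 3 * (1) = 3
3P =
[      -15        30        -3 ]
[      -42        12       -39 ]
[        6        12         3 ]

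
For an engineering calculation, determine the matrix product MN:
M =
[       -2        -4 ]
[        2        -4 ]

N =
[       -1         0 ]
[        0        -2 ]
MN =
[        2         8 ]
[       -2         8 ]

Matrix multiplication: (MN)[i][j] = sum over k of M[i][k] * N[k][j].
  (MN)[0][0] = (-2)*(-1) + (-4)*(0) = 2
  (MN)[0][1] = (-2)*(0) + (-4)*(-2) = 8
  (MN)[1][0] = (2)*(-1) + (-4)*(0) = -2
  (MN)[1][1] = (2)*(0) + (-4)*(-2) = 8
MN =
[        2         8 ]
[       -2         8 ]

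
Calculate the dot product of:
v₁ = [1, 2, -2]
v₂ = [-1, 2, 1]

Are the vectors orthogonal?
1, No

The dot product is the sum of products of corresponding components.
v₁·v₂ = (1)*(-1) + (2)*(2) + (-2)*(1) = -1 + 4 - 2 = 1.
Two vectors are orthogonal iff their dot product is 0; here the dot product is 1, so the vectors are not orthogonal.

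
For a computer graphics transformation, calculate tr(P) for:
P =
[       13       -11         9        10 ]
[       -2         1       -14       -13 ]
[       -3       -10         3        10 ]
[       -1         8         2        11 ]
tr(P) = 13 + 1 + 3 + 11 = 28

The trace of a square matrix is the sum of its diagonal entries.
Diagonal entries of P: P[0][0] = 13, P[1][1] = 1, P[2][2] = 3, P[3][3] = 11.
tr(P) = 13 + 1 + 3 + 11 = 28.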